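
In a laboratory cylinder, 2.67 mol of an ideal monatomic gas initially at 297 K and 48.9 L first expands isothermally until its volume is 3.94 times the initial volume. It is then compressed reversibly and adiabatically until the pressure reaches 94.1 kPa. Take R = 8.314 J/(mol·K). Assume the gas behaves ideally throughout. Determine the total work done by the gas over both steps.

P₁ = nRT₁/V₁ = 2.67×8.314×297/48.9 = 135 kPa.
Step 1 — Isothermal: T stays 297 K; PV = const ⇒ V₂ = 193 L, P₂ = 34.2 kPa.
ΔU = 0 (ideal gas, T constant).
W = nRT ln(V₂/V₁) = 2.67×8.314×297×ln(3.94) = 9040 J.
Q = ΔU + W = 9040 J.
State after step 1: P = 34.2 kPa, V = 193 L, T = 297 K.
Step 2 — Adiabatic: T₂/T₁ = (P₂/P₁)^((γ−1)/γ) ⇒ T₂ = 297×(2.75)^0.400 = 445 K; V₂ = 105 L.
ΔU = nCvΔT = 2.67×12.5×(445−297) = 4930 J.
Q = 0 for an adiabatic process, so W = −ΔU = -4930 J.
Net over both steps: W = 4110 J, Q = 9040 J, ΔU = 4930 J.

4110 J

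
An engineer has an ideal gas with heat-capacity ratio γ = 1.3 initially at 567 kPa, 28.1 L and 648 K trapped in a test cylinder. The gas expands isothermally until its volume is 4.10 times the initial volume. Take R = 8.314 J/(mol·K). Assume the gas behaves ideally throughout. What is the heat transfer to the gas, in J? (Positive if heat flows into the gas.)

n = P₁V₁/(RT₁) = 567×28.1/(8.314×648) = 2.96 mol.
Isothermal: T stays 648 K; PV = const ⇒ V₂ = 115 L, P₂ = 138 kPa.
ΔU = 0 (ideal gas, T constant).
W = nRT ln(V₂/V₁) = 2.96×8.314×648×ln(4.10) = 22500 J.
Q = ΔU + W = 22500 J.

22500 J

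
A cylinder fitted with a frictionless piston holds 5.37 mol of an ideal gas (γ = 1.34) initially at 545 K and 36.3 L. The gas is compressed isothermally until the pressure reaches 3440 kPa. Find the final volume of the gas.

P₁ = nRT₁/V₁ = 5.37×8.314×545/36.3 = 670 kPa.
Isothermal: T stays 545 K; PV = const ⇒ V₂ = 7.07 L, P₂ = 3440 kPa.

7.07 L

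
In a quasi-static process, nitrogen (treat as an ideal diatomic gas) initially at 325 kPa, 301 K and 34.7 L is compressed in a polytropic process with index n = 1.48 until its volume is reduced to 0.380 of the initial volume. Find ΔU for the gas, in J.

n = P₁V₁/(RT₁) = 325×34.7/(8.314×301) = 4.51 mol.
Polytropic n=1.48: T₂ = T₁(V₁/V₂)^(n−1) = 301×(2.63)^0.48 = 479 K; P₂ = P₁(V₁/V₂)^n = 1360 kPa.
For an ideal gas ΔU = nCvΔT with Cv = (5/2)R = 20.8 J/(mol·K).
ΔU = 4.51×20.8×(479−301) = 16700 J.

16700 J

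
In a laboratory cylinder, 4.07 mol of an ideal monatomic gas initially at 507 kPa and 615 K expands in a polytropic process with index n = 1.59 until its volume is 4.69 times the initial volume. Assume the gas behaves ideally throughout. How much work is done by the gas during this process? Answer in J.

V₁ = nRT₁/P₁ = 4.07×8.314×615/507 = 41.0 L.
Polytropic n=1.59: T₂ = T₁(V₁/V₂)^(n−1) = 615×(0.213)^0.59 = 247 K; P₂ = P₁(V₁/V₂)^n = 43.4 kPa.
W = (P₁V₁−P₂V₂)/(n−1) = (507×41.0−43.4×193)/0.59 = 21100 J.

21100 J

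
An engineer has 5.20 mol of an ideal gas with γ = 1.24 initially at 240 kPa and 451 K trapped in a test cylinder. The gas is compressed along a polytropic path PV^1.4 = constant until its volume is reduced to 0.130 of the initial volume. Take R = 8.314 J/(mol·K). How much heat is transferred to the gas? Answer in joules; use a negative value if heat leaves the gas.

41000 J

V₁ = nRT₁/P₁ = 5.20×8.314×451/240 = 81.2 L.
Polytropic n=1.4: T₂ = T₁(V₁/V₂)^(n−1) = 451×(7.69)^0.40 = 1020 K; P₂ = P₁(V₁/V₂)^n = 4180 kPa.
W = (P₁V₁−P₂V₂)/(n−1) = (240×81.2−4180×10.6)/0.40 = -61500 J.
ΔU = nCvΔT = 5.20×34.6×(1020−451) = 102000 J.
Q = ΔU + W = 41000 J.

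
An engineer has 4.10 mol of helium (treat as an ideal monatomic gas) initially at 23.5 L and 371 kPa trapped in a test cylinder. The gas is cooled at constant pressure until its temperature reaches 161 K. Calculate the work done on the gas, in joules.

T₁ = P₁V₁/(nR) = 371×23.5/(4.10×8.314) = 256 K.
Isobaric: P stays 371 kPa; V/T = const ⇒ T₂ = 161 K, V₂ = 14.8 L.
W = PΔV = 371×(14.8−23.5) kPa·L = -3230 J.
Work done on the gas = −W_by = 3230 J.

3230 J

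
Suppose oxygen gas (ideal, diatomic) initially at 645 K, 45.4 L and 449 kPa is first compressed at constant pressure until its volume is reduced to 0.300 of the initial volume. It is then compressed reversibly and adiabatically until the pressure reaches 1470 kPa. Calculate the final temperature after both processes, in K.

272 K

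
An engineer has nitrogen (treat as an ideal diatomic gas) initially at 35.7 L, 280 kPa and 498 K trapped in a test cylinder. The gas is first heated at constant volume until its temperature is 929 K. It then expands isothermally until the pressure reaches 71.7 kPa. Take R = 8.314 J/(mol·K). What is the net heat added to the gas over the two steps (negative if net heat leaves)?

58700 J

n = P₁V₁/(RT₁) = 280×35.7/(8.314×498) = 2.41 mol.
Step 1 — Isochoric: V stays 35.7 L; P/T = const ⇒ T₂ = 929 K, P₂ = 522 kPa.
W = 0 (no volume change).
ΔU = nCvΔT = 2.41×20.8×(929−498) = 21600 J.
Q = ΔU = 21600 J.
State after step 1: P = 522 kPa, V = 35.7 L, T = 929 K.
Step 2 — Isothermal: T stays 929 K; PV = const ⇒ V₂ = 260 L, P₂ = 71.7 kPa.
ΔU = 0 (ideal gas, T constant).
W = nRT ln(V₂/V₁) = 2.41×8.314×929×ln(7.28) = 37000 J.
Q = ΔU + W = 37000 J.
Net over both steps: W = 37000 J, Q = 58700 J, ΔU = 21600 J.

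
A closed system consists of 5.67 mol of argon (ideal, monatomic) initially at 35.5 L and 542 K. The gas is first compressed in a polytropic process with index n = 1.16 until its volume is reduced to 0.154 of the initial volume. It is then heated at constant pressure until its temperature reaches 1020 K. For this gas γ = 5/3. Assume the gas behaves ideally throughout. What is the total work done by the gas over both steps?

P₁ = nRT₁/V₁ = 5.67×8.314×542/35.5 = 720 kPa.
Step 1 — Polytropic n=1.16: T₂ = T₁(V₁/V₂)^(n−1) = 542×(6.49)^0.16 = 731 K; P₂ = P₁(V₁/V₂)^n = 6300 kPa.
W = (P₁V₁−P₂V₂)/(n−1) = (720×35.5−6300×5.47)/0.16 = -55700 J.
ΔU = nCvΔT = 5.67×12.5×(731−542) = 13400 J.
Q = ΔU + W = -42300 J.
State after step 1: P = 6300 kPa, V = 5.47 L, T = 731 K.
Step 2 — Isobaric: P stays 6300 kPa; V/T = const ⇒ T₂ = 1020 K, V₂ = 7.63 L.
W = PΔV = 6300×(7.63−5.47) kPa·L = 13600 J.
ΔU = nCvΔT = 5.67×12.5×(1020−731) = 20400 J.
Q = ΔU + W = nCpΔT = 34000 J.
Net over both steps: W = -42100 J, Q = -8310 J, ΔU = 33800 J.

-42100 J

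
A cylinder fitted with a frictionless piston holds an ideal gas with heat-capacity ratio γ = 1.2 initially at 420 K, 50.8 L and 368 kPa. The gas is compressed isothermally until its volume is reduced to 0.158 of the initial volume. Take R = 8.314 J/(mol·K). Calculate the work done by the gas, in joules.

n = P₁V₁/(RT₁) = 368×50.8/(8.314×420) = 5.35 mol.
Isothermal: T stays 420 K; PV = const ⇒ V₂ = 8.03 L, P₂ = 2330 kPa.
W = nRT ln(V₂/V₁) = 5.35×8.314×420×ln(0.158) = -34500 J.

-34500 J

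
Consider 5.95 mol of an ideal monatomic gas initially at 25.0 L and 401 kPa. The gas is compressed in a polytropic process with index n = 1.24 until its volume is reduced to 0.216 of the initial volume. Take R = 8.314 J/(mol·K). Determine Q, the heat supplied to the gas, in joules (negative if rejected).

T₁ = P₁V₁/(nR) = 401×25.0/(5.95×8.314) = 203 K.
Polytropic n=1.24: T₂ = T₁(V₁/V₂)^(n−1) = 203×(4.63)^0.24 = 293 K; P₂ = P₁(V₁/V₂)^n = 2680 kPa.
W = (P₁V₁−P₂V₂)/(n−1) = (401×25.0−2680×5.40)/0.24 = -18600 J.
ΔU = nCvΔT = 5.95×12.5×(293−203) = 6680 J.
Q = ΔU + W = -11900 J.

-11900 J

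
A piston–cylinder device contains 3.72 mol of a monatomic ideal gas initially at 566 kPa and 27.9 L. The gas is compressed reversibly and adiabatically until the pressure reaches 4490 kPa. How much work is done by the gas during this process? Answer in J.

-30500 J

T₁ = P₁V₁/(nR) = 566×27.9/(3.72×8.314) = 511 K.
Adiabatic: T₂/T₁ = (P₂/P₁)^((γ−1)/γ) ⇒ T₂ = 511×(7.93)^0.400 = 1170 K; V₂ = 8.05 L.
ΔU = nCvΔT = 3.72×12.5×(1170−511) = 30500 J.
Q = 0 for an adiabatic process, so W = −ΔU = -30500 J.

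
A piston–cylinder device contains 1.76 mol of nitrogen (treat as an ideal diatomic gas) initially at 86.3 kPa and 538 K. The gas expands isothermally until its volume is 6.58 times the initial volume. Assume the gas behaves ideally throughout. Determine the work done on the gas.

V₁ = nRT₁/P₁ = 1.76×8.314×538/86.3 = 91.2 L.
Isothermal: T stays 538 K; PV = const ⇒ V₂ = 600 L, P₂ = 13.1 kPa.
W = nRT ln(V₂/V₁) = 1.76×8.314×538×ln(6.58) = 14800 J.
Work done on the gas = −W_by = -14800 J.

-14800 J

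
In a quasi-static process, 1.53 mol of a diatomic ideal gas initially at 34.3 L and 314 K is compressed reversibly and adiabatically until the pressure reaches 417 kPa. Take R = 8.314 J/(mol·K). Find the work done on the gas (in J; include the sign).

P₁ = nRT₁/V₁ = 1.53×8.314×314/34.3 = 116 kPa.
Adiabatic: T₂/T₁ = (P₂/P₁)^((γ−1)/γ) ⇒ T₂ = 314×(3.58)^0.286 = 452 K; V₂ = 13.8 L.
ΔU = nCvΔT = 1.53×20.8×(452−314) = 4390 J.
Q = 0 for an adiabatic process, so W = −ΔU = -4390 J.
Work done on the gas = −W_by = 4390 J.

4390 J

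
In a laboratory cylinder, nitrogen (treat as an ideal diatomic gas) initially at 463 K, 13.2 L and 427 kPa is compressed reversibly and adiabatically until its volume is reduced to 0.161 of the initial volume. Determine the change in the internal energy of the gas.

n = P₁V₁/(RT₁) = 427×13.2/(8.314×463) = 1.46 mol.
Adiabatic: TV^(γ−1) = const ⇒ T₂ = 463×(6.21)^0.400 = 961 K; PV^γ = const ⇒ P₂ = 5510 kPa.
For an ideal gas ΔU = nCvΔT with Cv = (5/2)R = 20.8 J/(mol·K).
ΔU = 1.46×20.8×(961−463) = 15200 J.

15200 J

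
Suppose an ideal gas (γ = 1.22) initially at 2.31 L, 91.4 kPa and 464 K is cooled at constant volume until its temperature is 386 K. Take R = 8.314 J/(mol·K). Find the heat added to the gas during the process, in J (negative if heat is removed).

-161 J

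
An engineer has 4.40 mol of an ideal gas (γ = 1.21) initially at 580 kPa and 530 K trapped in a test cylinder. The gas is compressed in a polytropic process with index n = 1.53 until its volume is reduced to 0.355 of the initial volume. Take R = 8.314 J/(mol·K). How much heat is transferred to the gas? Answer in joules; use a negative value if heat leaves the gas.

40800 J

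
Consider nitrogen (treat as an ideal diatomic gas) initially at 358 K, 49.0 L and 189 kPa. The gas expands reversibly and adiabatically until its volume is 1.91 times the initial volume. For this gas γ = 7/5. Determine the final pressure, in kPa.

76.4 kPa

Adiabatic: TV^(γ−1) = const ⇒ T₂ = 358×(0.524)^0.400 = 276 K; PV^γ = const ⇒ P₂ = 76.4 kPa.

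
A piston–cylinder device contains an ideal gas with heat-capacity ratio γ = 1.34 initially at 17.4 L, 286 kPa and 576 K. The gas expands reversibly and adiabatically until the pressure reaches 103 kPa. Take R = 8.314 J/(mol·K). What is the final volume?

37.3 L

Adiabatic: T₂/T₁ = (P₂/P₁)^((γ−1)/γ) ⇒ T₂ = 576×(0.360)^0.254 = 445 K; V₂ = 37.3 L.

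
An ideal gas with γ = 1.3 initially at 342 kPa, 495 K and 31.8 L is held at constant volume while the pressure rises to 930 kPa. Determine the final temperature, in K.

Isochoric: V stays 31.8 L; P/T = const ⇒ T₂ = 1350 K, P₂ = 930 kPa.

1350 K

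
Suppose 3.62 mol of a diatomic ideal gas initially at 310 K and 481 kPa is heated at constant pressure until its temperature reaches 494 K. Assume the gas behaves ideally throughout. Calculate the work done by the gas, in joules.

V₁ = nRT₁/P₁ = 3.62×8.314×310/481 = 19.4 L.
Isobaric: P stays 481 kPa; V/T = const ⇒ T₂ = 494 K, V₂ = 30.9 L.
W = PΔV = 481×(30.9−19.4) kPa·L = 5540 J.

5540 J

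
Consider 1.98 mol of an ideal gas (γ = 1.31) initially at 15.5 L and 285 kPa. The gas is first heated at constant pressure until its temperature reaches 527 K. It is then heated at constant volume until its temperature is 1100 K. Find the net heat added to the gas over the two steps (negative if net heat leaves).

T₁ = P₁V₁/(nR) = 285×15.5/(1.98×8.314) = 268 K.
Step 1 — Isobaric: P stays 285 kPa; V/T = const ⇒ T₂ = 527 K, V₂ = 30.4 L.
W = PΔV = 285×(30.4−15.5) kPa·L = 4260 J.
ΔU = nCvΔT = 1.98×26.8×(527−268) = 13700 J.
Q = ΔU + W = nCpΔT = 18000 J.
State after step 1: P = 285 kPa, V = 30.4 L, T = 527 K.
Step 2 — Isochoric: V stays 30.4 L; P/T = const ⇒ T₂ = 1100 K, P₂ = 595 kPa.
W = 0 (no volume change).
ΔU = nCvΔT = 1.98×26.8×(1100−527) = 30400 J.
Q = ΔU = 30400 J.
Net over both steps: W = 4260 J, Q = 48400 J, ΔU = 44200 J.

48400 J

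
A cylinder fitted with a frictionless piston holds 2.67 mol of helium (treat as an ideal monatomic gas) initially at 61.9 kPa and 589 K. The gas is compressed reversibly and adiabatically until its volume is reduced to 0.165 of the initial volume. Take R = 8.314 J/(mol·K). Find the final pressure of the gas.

V₁ = nRT₁/P₁ = 2.67×8.314×589/61.9 = 211 L.
Adiabatic: TV^(γ−1) = const ⇒ T₂ = 589×(6.06)^0.667 = 1960 K; PV^γ = const ⇒ P₂ = 1250 kPa.

1250 kPa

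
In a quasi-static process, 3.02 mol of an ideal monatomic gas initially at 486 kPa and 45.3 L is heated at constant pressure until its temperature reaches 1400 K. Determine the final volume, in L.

T₁ = P₁V₁/(nR) = 486×45.3/(3.02×8.314) = 877 K.
Isobaric: P stays 486 kPa; V/T = const ⇒ T₂ = 1400 K, V₂ = 72.3 L.

72.3 L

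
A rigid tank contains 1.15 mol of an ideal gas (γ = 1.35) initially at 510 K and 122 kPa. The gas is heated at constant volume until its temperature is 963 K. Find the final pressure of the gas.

230 kPa

V₁ = nRT₁/P₁ = 1.15×8.314×510/122 = 40.0 L.
Isochoric: V stays 40.0 L; P/T = const ⇒ T₂ = 963 K, P₂ = 230 kPa.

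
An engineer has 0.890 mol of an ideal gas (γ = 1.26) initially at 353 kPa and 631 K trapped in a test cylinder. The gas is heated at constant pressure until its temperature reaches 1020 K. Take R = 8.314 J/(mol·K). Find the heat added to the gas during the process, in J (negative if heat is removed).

13900 J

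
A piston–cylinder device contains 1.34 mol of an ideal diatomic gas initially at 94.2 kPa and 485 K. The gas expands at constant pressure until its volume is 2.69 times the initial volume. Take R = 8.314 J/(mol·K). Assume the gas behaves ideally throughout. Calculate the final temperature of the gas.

1300 K

V₁ = nRT₁/P₁ = 1.34×8.314×485/94.2 = 57.4 L.
Isobaric: P stays 94.2 kPa; V/T = const ⇒ T₂ = 1300 K, V₂ = 154 L.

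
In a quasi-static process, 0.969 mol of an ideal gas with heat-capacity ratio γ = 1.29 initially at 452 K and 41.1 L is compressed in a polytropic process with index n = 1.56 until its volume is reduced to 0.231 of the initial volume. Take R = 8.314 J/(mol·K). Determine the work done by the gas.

-8270 J

P₁ = nRT₁/V₁ = 0.969×8.314×452/41.1 = 88.6 kPa.
Polytropic n=1.56: T₂ = T₁(V₁/V₂)^(n−1) = 452×(4.33)^0.56 = 1030 K; P₂ = P₁(V₁/V₂)^n = 871 kPa.
W = (P₁V₁−P₂V₂)/(n−1) = (88.6×41.1−871×9.49)/0.56 = -8270 J.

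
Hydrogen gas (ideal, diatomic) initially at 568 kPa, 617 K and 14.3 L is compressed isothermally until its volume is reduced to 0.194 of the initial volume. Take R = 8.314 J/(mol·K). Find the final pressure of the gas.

2930 kPa

Isothermal: T stays 617 K; PV = const ⇒ V₂ = 2.77 L, P₂ = 2930 kPa.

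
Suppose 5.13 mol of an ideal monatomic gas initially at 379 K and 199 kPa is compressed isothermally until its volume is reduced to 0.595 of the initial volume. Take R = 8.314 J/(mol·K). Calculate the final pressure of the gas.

V₁ = nRT₁/P₁ = 5.13×8.314×379/199 = 81.2 L.
Isothermal: T stays 379 K; PV = const ⇒ V₂ = 48.3 L, P₂ = 334 kPa.

334 kPa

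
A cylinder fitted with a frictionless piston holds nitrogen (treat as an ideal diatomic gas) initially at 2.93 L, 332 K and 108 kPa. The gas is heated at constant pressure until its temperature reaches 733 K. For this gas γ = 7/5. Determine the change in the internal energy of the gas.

956 J

n = P₁V₁/(RT₁) = 108×2.93/(8.314×332) = 0.115 mol.
Isobaric: P stays 108 kPa; V/T = const ⇒ T₂ = 733 K, V₂ = 6.47 L.
For an ideal gas ΔU = nCvΔT with Cv = (5/2)R = 20.8 J/(mol·K).
ΔU = 0.115×20.8×(733−332) = 956 J.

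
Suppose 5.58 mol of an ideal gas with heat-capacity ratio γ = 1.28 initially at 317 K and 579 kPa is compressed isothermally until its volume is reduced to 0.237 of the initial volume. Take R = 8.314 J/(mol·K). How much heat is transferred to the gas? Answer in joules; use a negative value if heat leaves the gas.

-21200 J

V₁ = nRT₁/P₁ = 5.58×8.314×317/579 = 25.4 L.
Isothermal: T stays 317 K; PV = const ⇒ V₂ = 6.02 L, P₂ = 2440 kPa.
ΔU = 0 (ideal gas, T constant).
W = nRT ln(V₂/V₁) = 5.58×8.314×317×ln(0.237) = -21200 J.
Q = ΔU + W = -21200 J.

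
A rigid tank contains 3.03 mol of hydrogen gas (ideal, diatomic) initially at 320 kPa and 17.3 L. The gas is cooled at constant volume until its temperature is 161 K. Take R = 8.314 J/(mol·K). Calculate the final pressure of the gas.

T₁ = P₁V₁/(nR) = 320×17.3/(3.03×8.314) = 220 K.
Isochoric: V stays 17.3 L; P/T = const ⇒ T₂ = 161 K, P₂ = 234 kPa.

234 kPa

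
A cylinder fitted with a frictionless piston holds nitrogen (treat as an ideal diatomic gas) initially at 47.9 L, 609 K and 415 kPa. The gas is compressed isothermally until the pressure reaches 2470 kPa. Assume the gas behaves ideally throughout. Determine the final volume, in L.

Isothermal: T stays 609 K; PV = const ⇒ V₂ = 8.05 L, P₂ = 2470 kPa.

8.05 L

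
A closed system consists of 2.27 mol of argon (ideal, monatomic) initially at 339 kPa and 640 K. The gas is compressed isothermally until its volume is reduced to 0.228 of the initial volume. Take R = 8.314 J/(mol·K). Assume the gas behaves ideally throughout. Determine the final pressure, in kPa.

1490 kPa

V₁ = nRT₁/P₁ = 2.27×8.314×640/339 = 35.6 L.
Isothermal: T stays 640 K; PV = const ⇒ V₂ = 8.12 L, P₂ = 1490 kPa.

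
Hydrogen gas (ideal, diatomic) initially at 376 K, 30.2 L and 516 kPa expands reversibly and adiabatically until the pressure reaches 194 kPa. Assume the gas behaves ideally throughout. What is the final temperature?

Adiabatic: T₂/T₁ = (P₂/P₁)^((γ−1)/γ) ⇒ T₂ = 376×(0.376)^0.286 = 284 K; V₂ = 60.7 L.

284 K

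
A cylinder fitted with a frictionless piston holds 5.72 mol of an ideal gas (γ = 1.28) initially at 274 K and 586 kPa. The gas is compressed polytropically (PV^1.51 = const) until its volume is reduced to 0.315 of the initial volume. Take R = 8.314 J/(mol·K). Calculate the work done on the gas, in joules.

V₁ = nRT₁/P₁ = 5.72×8.314×274/586 = 22.2 L.
Polytropic n=1.51: T₂ = T₁(V₁/V₂)^(n−1) = 274×(3.17)^0.51 = 494 K; P₂ = P₁(V₁/V₂)^n = 3350 kPa.
W = (P₁V₁−P₂V₂)/(n−1) = (586×22.2−3350×7.00)/0.51 = -20500 J.
Work done on the gas = −W_by = 20500 J.

20500 J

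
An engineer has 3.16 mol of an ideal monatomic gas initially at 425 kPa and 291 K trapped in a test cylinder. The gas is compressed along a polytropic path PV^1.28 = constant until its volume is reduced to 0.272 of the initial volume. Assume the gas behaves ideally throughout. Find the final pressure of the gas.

2250 kPa

V₁ = nRT₁/P₁ = 3.16×8.314×291/425 = 18.0 L.
Polytropic n=1.28: T₂ = T₁(V₁/V₂)^(n−1) = 291×(3.68)^0.28 = 419 K; P₂ = P₁(V₁/V₂)^n = 2250 kPa.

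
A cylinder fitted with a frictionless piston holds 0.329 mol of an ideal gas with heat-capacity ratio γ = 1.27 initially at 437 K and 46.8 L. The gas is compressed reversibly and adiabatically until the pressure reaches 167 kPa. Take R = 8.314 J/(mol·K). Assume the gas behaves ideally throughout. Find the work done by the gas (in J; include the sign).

P₁ = nRT₁/V₁ = 0.329×8.314×437/46.8 = 25.5 kPa.
Adiabatic: T₂/T₁ = (P₂/P₁)^((γ−1)/γ) ⇒ T₂ = 437×(6.54)^0.213 = 651 K; V₂ = 10.7 L.
ΔU = nCvΔT = 0.329×30.8×(651−437) = 2170 J.
Q = 0 for an adiabatic process, so W = −ΔU = -2170 J.

-2170 J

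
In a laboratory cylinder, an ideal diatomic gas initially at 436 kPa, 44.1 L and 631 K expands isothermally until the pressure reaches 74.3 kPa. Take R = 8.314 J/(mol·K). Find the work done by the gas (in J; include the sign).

34000 J

n = P₁V₁/(RT₁) = 436×44.1/(8.314×631) = 3.67 mol.
Isothermal: T stays 631 K; PV = const ⇒ V₂ = 259 L, P₂ = 74.3 kPa.
W = nRT ln(V₂/V₁) = 3.67×8.314×631×ln(5.87) = 34000 J.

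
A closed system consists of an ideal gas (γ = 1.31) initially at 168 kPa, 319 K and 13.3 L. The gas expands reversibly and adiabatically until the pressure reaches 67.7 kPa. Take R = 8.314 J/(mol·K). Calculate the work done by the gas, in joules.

1390 J

n = P₁V₁/(RT₁) = 168×13.3/(8.314×319) = 0.842 mol.
Adiabatic: T₂/T₁ = (P₂/P₁)^((γ−1)/γ) ⇒ T₂ = 319×(0.403)^0.237 = 257 K; V₂ = 26.6 L.
ΔU = nCvΔT = 0.842×26.8×(257−319) = -1390 J.
Q = 0 for an adiabatic process, so W = −ΔU = 1390 J.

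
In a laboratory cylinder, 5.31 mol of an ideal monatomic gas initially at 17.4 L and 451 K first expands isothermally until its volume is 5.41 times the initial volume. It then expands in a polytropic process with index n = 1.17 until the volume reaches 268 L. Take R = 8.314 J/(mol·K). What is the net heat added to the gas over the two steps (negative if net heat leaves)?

P₁ = nRT₁/V₁ = 5.31×8.314×451/17.4 = 1140 kPa.
Step 1 — Isothermal: T stays 451 K; PV = const ⇒ V₂ = 94.1 L, P₂ = 212 kPa.
ΔU = 0 (ideal gas, T constant).
W = nRT ln(V₂/V₁) = 5.31×8.314×451×ln(5.41) = 33600 J.
Q = ΔU + W = 33600 J.
State after step 1: P = 212 kPa, V = 94.1 L, T = 451 K.
Step 2 — Polytropic n=1.17: T₂ = T₁(V₁/V₂)^(n−1) = 451×(0.351)^0.17 = 378 K; P₂ = P₁(V₁/V₂)^n = 62.2 kPa.
W = (P₁V₁−P₂V₂)/(n−1) = (212×94.1−62.2×268)/0.17 = 19100 J.
ΔU = nCvΔT = 5.31×12.5×(378−451) = -4870 J.
Q = ΔU + W = 14200 J.
Net over both steps: W = 52700 J, Q = 47800 J, ΔU = -4870 J.

47800 J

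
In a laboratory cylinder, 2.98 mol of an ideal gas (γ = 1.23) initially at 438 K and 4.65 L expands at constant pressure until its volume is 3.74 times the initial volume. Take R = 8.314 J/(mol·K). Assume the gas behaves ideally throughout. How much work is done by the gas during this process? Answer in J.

29700 J

P₁ = nRT₁/V₁ = 2.98×8.314×438/4.65 = 2330 kPa.
Isobaric: P stays 2330 kPa; V/T = const ⇒ T₂ = 1640 K, V₂ = 17.4 L.
W = PΔV = 2330×(17.4−4.65) kPa·L = 29700 J.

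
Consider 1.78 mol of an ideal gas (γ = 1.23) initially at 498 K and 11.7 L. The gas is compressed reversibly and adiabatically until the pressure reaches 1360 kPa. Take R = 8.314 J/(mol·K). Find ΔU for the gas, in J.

4960 J

P₁ = nRT₁/V₁ = 1.78×8.314×498/11.7 = 630 kPa.
Adiabatic: T₂/T₁ = (P₂/P₁)^((γ−1)/γ) ⇒ T₂ = 498×(2.16)^0.187 = 575 K; V₂ = 6.26 L.
For an ideal gas ΔU = nCvΔT with Cv = R/(γ−1) = 36.1 J/(mol·K).
ΔU = 1.78×36.1×(575−498) = 4960 J.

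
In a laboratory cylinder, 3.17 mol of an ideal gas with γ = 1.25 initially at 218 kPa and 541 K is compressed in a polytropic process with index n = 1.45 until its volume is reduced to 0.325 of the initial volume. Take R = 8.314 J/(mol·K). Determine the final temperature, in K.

897 K

V₁ = nRT₁/P₁ = 3.17×8.314×541/218 = 65.4 L.
Polytropic n=1.45: T₂ = T₁(V₁/V₂)^(n−1) = 541×(3.08)^0.45 = 897 K; P₂ = P₁(V₁/V₂)^n = 1110 kPa.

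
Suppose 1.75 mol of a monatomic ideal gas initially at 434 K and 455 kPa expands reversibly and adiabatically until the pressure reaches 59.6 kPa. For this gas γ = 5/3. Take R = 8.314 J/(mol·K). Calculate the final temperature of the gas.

V₁ = nRT₁/P₁ = 1.75×8.314×434/455 = 13.9 L.
Adiabatic: T₂/T₁ = (P₂/P₁)^((γ−1)/γ) ⇒ T₂ = 434×(0.131)^0.400 = 192 K; V₂ = 47.0 L.

192 K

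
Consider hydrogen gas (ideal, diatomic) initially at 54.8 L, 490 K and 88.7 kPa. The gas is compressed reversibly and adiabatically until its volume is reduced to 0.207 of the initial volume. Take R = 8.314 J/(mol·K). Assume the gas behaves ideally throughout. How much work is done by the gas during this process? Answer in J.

n = P₁V₁/(RT₁) = 88.7×54.8/(8.314×490) = 1.19 mol.
Adiabatic: TV^(γ−1) = const ⇒ T₂ = 490×(4.83)^0.400 = 920 K; PV^γ = const ⇒ P₂ = 805 kPa.
ΔU = nCvΔT = 1.19×20.8×(920−490) = 10700 J.
Q = 0 for an adiabatic process, so W = −ΔU = -10700 J.

-10700 J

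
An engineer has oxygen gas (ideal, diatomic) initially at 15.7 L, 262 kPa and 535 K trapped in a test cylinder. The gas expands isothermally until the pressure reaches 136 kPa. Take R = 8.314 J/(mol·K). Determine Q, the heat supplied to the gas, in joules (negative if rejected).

2700 J

n = P₁V₁/(RT₁) = 262×15.7/(8.314×535) = 0.925 mol.
Isothermal: T stays 535 K; PV = const ⇒ V₂ = 30.2 L, P₂ = 136 kPa.
ΔU = 0 (ideal gas, T constant).
W = nRT ln(V₂/V₁) = 0.925×8.314×535×ln(1.93) = 2700 J.
Q = ΔU + W = 2700 J.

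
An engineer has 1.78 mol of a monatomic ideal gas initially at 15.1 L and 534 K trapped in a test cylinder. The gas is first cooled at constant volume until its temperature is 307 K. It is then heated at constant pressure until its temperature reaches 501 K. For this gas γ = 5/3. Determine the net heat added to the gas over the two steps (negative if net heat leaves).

P₁ = nRT₁/V₁ = 1.78×8.314×534/15.1 = 523 kPa.
Step 1 — Isochoric: V stays 15.1 L; P/T = const ⇒ T₂ = 307 K, P₂ = 301 kPa.
W = 0 (no volume change).
ΔU = nCvΔT = 1.78×12.5×(307−534) = -5040 J.
Q = ΔU = -5040 J.
State after step 1: P = 301 kPa, V = 15.1 L, T = 307 K.
Step 2 — Isobaric: P stays 301 kPa; V/T = const ⇒ T₂ = 501 K, V₂ = 24.6 L.
W = PΔV = 301×(24.6−15.1) kPa·L = 2870 J.
ΔU = nCvΔT = 1.78×12.5×(501−307) = 4310 J.
Q = ΔU + W = nCpΔT = 7180 J.
Net over both steps: W = 2870 J, Q = 2140 J, ΔU = -733 J.

2140 J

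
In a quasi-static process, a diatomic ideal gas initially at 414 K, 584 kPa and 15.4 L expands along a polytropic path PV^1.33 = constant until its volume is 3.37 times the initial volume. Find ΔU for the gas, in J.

n = P₁V₁/(RT₁) = 584×15.4/(8.314×414) = 2.61 mol.
Polytropic n=1.33: T₂ = T₁(V₁/V₂)^(n−1) = 414×(0.297)^0.33 = 277 K; P₂ = P₁(V₁/V₂)^n = 116 kPa.
For an ideal gas ΔU = nCvΔT with Cv = (5/2)R = 20.8 J/(mol·K).
ΔU = 2.61×20.8×(277−414) = -7430 J.

-7430 J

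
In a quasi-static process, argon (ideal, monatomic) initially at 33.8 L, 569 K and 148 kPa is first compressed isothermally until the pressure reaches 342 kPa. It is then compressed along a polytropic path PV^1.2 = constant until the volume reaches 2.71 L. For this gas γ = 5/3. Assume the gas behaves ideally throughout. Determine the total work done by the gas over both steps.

-14200 J

n = P₁V₁/(RT₁) = 148×33.8/(8.314×569) = 1.06 mol.
Step 1 — Isothermal: T stays 569 K; PV = const ⇒ V₂ = 14.6 L, P₂ = 342 kPa.
ΔU = 0 (ideal gas, T constant).
W = nRT ln(V₂/V₁) = 1.06×8.314×569×ln(0.433) = -4190 J.
Q = ΔU + W = -4190 J.
State after step 1: P = 342 kPa, V = 14.6 L, T = 569 K.
Step 2 — Polytropic n=1.2: T₂ = T₁(V₁/V₂)^(n−1) = 569×(5.40)^0.20 = 797 K; P₂ = P₁(V₁/V₂)^n = 2590 kPa.
W = (P₁V₁−P₂V₂)/(n−1) = (342×14.6−2590×2.71)/0.20 = -10000 J.
ΔU = nCvΔT = 1.06×12.5×(797−569) = 3010 J.
Q = ΔU + W = -7020 J.
Net over both steps: W = -14200 J, Q = -11200 J, ΔU = 3010 J.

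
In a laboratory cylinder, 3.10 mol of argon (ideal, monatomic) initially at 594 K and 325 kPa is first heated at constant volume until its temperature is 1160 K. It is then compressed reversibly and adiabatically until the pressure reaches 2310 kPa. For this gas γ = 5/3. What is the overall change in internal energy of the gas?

V₁ = nRT₁/P₁ = 3.10×8.314×594/325 = 47.1 L.
Step 1 — Isochoric: V stays 47.1 L; P/T = const ⇒ T₂ = 1160 K, P₂ = 635 kPa.
W = 0 (no volume change).
ΔU = nCvΔT = 3.10×12.5×(1160−594) = 21900 J.
Q = ΔU = 21900 J.
State after step 1: P = 635 kPa, V = 47.1 L, T = 1160 K.
Step 2 — Adiabatic: T₂/T₁ = (P₂/P₁)^((γ−1)/γ) ⇒ T₂ = 1160×(3.64)^0.400 = 1940 K; V₂ = 21.7 L.
ΔU = nCvΔT = 3.10×12.5×(1940−1160) = 30300 J.
Q = 0 for an adiabatic process, so W = −ΔU = -30300 J.
Net over both steps: W = -30300 J, Q = 21900 J, ΔU = 52200 J.

52200 J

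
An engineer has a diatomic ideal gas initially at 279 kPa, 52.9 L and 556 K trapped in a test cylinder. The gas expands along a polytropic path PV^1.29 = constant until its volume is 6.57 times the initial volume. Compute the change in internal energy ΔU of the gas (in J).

n = P₁V₁/(RT₁) = 279×52.9/(8.314×556) = 3.19 mol.
Polytropic n=1.29: T₂ = T₁(V₁/V₂)^(n−1) = 556×(0.152)^0.29 = 322 K; P₂ = P₁(V₁/V₂)^n = 24.6 kPa.
For an ideal gas ΔU = nCvΔT with Cv = (5/2)R = 20.8 J/(mol·K).
ΔU = 3.19×20.8×(322−556) = -15500 J.

-15500 J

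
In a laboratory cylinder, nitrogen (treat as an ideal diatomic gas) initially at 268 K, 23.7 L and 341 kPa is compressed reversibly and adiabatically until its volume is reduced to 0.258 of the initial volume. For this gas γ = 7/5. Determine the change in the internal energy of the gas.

n = P₁V₁/(RT₁) = 341×23.7/(8.314×268) = 3.63 mol.
Adiabatic: TV^(γ−1) = const ⇒ T₂ = 268×(3.88)^0.400 = 461 K; PV^γ = const ⇒ P₂ = 2270 kPa.
For an ideal gas ΔU = nCvΔT with Cv = (5/2)R = 20.8 J/(mol·K).
ΔU = 3.63×20.8×(461−268) = 14500 J.

14500 J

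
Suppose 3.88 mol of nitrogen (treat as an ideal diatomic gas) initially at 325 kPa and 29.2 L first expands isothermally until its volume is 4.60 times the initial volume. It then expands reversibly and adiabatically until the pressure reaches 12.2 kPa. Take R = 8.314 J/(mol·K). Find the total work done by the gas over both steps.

T₁ = P₁V₁/(nR) = 325×29.2/(3.88×8.314) = 294 K.
Step 1 — Isothermal: T stays 294 K; PV = const ⇒ V₂ = 134 L, P₂ = 70.7 kPa.
ΔU = 0 (ideal gas, T constant).
W = nRT ln(V₂/V₁) = 3.88×8.314×294×ln(4.60) = 14500 J.
Q = ΔU + W = 14500 J.
State after step 1: P = 70.7 kPa, V = 134 L, T = 294 K.
Step 2 — Adiabatic: T₂/T₁ = (P₂/P₁)^((γ−1)/γ) ⇒ T₂ = 294×(0.173)^0.286 = 178 K; V₂ = 471 L.
ΔU = nCvΔT = 3.88×20.8×(178−294) = -9360 J.
Q = 0 for an adiabatic process, so W = −ΔU = 9360 J.
Net over both steps: W = 23800 J, Q = 14500 J, ΔU = -9360 J.

23800 J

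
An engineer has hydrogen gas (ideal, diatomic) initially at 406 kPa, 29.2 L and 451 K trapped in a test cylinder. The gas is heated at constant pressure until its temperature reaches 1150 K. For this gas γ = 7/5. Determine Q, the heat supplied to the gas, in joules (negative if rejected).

n = P₁V₁/(RT₁) = 406×29.2/(8.314×451) = 3.16 mol.
Isobaric: P stays 406 kPa; V/T = const ⇒ T₂ = 1150 K, V₂ = 74.5 L.
W = PΔV = 406×(74.5−29.2) kPa·L = 18400 J.
ΔU = nCvΔT = 3.16×20.8×(1150−451) = 45900 J.
Q = ΔU + W = nCpΔT = 64300 J.

64300 J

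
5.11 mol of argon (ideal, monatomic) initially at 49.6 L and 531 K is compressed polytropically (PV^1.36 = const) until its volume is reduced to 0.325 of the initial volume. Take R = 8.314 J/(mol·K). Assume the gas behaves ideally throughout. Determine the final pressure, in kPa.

P₁ = nRT₁/V₁ = 5.11×8.314×531/49.6 = 455 kPa.
Polytropic n=1.36: T₂ = T₁(V₁/V₂)^(n−1) = 531×(3.08)^0.36 = 796 K; P₂ = P₁(V₁/V₂)^n = 2100 kPa.

2100 kPa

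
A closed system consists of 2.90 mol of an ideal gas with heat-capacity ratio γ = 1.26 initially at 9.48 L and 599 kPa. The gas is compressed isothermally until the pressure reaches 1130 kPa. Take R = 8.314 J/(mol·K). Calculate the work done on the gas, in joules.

3600 J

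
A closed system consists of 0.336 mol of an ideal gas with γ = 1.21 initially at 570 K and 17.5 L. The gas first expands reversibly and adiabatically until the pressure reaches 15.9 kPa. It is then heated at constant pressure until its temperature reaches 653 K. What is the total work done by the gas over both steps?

P₁ = nRT₁/V₁ = 0.336×8.314×570/17.5 = 91.0 kPa.
Step 1 — Adiabatic: T₂/T₁ = (P₂/P₁)^((γ−1)/γ) ⇒ T₂ = 570×(0.175)^0.174 = 421 K; V₂ = 74.0 L.
ΔU = nCvΔT = 0.336×39.6×(421−570) = -1980 J.
Q = 0 for an adiabatic process, so W = −ΔU = 1980 J.
State after step 1: P = 15.9 kPa, V = 74.0 L, T = 421 K.
Step 2 — Isobaric: P stays 15.9 kPa; V/T = const ⇒ T₂ = 653 K, V₂ = 115 L.
W = PΔV = 15.9×(115−74.0) kPa·L = 648 J.
ΔU = nCvΔT = 0.336×39.6×(653−421) = 3080 J.
Q = ΔU + W = nCpΔT = 3730 J.
Net over both steps: W = 2630 J, Q = 3730 J, ΔU = 1100 J.

2630 J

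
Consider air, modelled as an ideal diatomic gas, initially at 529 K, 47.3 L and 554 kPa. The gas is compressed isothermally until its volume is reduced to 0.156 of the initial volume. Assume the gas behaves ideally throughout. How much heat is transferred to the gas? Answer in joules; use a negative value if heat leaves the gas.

-48700 J

n = P₁V₁/(RT₁) = 554×47.3/(8.314×529) = 5.96 mol.
Isothermal: T stays 529 K; PV = const ⇒ V₂ = 7.38 L, P₂ = 3550 kPa.
ΔU = 0 (ideal gas, T constant).
W = nRT ln(V₂/V₁) = 5.96×8.314×529×ln(0.156) = -48700 J.
Q = ΔU + W = -48700 J.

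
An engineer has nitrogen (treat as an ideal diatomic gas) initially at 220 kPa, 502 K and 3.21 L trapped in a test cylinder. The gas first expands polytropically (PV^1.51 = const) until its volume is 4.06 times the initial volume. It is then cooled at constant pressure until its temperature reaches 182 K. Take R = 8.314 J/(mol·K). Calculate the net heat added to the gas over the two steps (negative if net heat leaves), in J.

n = P₁V₁/(RT₁) = 220×3.21/(8.314×502) = 0.169 mol.
Step 1 — Polytropic n=1.51: T₂ = T₁(V₁/V₂)^(n−1) = 502×(0.246)^0.51 = 246 K; P₂ = P₁(V₁/V₂)^n = 26.5 kPa.
W = (P₁V₁−P₂V₂)/(n−1) = (220×3.21−26.5×13.0)/0.51 = 707 J.
ΔU = nCvΔT = 0.169×20.8×(246−502) = -901 J.
Q = ΔU + W = -194 J.
State after step 1: P = 26.5 kPa, V = 13.0 L, T = 246 K.
Step 2 — Isobaric: P stays 26.5 kPa; V/T = const ⇒ T₂ = 182 K, V₂ = 9.65 L.
W = PΔV = 26.5×(9.65−13.0) kPa·L = -89.6 J.
ΔU = nCvΔT = 0.169×20.8×(182−246) = -224 J.
Q = ΔU + W = nCpΔT = -314 J.
Net over both steps: W = 617 J, Q = -508 J, ΔU = -1130 J.

-508 J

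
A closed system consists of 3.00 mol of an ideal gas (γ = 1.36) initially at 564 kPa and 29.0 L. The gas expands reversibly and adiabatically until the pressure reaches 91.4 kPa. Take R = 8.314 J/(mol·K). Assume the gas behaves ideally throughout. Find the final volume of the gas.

111 L

T₁ = P₁V₁/(nR) = 564×29.0/(3.00×8.314) = 656 K.
Adiabatic: T₂/T₁ = (P₂/P₁)^((γ−1)/γ) ⇒ T₂ = 656×(0.162)^0.265 = 405 K; V₂ = 111 L.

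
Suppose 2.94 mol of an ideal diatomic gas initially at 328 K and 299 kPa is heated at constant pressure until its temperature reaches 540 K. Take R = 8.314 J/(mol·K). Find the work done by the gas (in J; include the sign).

5180 J

V₁ = nRT₁/P₁ = 2.94×8.314×328/299 = 26.8 L.
Isobaric: P stays 299 kPa; V/T = const ⇒ T₂ = 540 K, V₂ = 44.1 L.
W = PΔV = 299×(44.1−26.8) kPa·L = 5180 J.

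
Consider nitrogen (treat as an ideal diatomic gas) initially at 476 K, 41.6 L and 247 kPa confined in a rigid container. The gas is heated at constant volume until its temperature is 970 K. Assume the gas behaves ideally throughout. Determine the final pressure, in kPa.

503 kPa

Isochoric: V stays 41.6 L; P/T = const ⇒ T₂ = 970 K, P₂ = 503 kPa.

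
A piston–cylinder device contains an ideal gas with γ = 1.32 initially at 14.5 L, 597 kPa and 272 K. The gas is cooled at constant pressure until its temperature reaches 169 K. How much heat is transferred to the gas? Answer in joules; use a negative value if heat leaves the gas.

n = P₁V₁/(RT₁) = 597×14.5/(8.314×272) = 3.83 mol.
Isobaric: P stays 597 kPa; V/T = const ⇒ T₂ = 169 K, V₂ = 9.01 L.
W = PΔV = 597×(9.01−14.5) kPa·L = -3280 J.
ΔU = nCvΔT = 3.83×26.0×(169−272) = -10200 J.
Q = ΔU + W = nCpΔT = -13500 J.

-13500 J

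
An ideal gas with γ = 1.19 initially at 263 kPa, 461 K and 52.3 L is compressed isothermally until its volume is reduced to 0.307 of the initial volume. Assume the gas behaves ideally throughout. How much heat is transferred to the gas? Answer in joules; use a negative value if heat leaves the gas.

-16200 J

n = P₁V₁/(RT₁) = 263×52.3/(8.314×461) = 3.59 mol.
Isothermal: T stays 461 K; PV = const ⇒ V₂ = 16.1 L, P₂ = 857 kPa.
ΔU = 0 (ideal gas, T constant).
W = nRT ln(V₂/V₁) = 3.59×8.314×461×ln(0.307) = -16200 J.
Q = ΔU + W = -16200 J.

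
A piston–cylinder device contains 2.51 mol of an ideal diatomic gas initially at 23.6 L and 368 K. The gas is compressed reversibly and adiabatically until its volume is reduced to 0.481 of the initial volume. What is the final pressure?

907 kPa

P₁ = nRT₁/V₁ = 2.51×8.314×368/23.6 = 325 kPa.
Adiabatic: TV^(γ−1) = const ⇒ T₂ = 368×(2.08)^0.400 = 493 K; PV^γ = const ⇒ P₂ = 907 kPa.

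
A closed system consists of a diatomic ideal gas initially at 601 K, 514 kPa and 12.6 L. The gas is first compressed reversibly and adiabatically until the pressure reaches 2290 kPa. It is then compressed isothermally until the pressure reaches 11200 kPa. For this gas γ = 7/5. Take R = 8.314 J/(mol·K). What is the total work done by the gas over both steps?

-24400 J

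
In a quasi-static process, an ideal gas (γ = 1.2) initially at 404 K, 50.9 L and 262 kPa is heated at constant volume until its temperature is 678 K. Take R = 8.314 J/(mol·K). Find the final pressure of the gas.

Isochoric: V stays 50.9 L; P/T = const ⇒ T₂ = 678 K, P₂ = 440 kPa.

440 kPa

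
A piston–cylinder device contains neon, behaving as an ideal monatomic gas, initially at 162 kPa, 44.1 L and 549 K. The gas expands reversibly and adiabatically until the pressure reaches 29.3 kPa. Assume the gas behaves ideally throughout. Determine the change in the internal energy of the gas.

n = P₁V₁/(RT₁) = 162×44.1/(8.314×549) = 1.57 mol.
Adiabatic: T₂/T₁ = (P₂/P₁)^((γ−1)/γ) ⇒ T₂ = 549×(0.181)^0.400 = 277 K; V₂ = 123 L.
For an ideal gas ΔU = nCvΔT with Cv = (3/2)R = 12.5 J/(mol·K).
ΔU = 1.57×12.5×(277−549) = -5310 J.

-5310 J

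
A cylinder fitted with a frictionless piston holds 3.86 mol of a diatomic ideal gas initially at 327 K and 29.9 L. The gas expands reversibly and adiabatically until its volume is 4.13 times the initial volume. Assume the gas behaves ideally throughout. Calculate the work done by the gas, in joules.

P₁ = nRT₁/V₁ = 3.86×8.314×327/29.9 = 351 kPa.
Adiabatic: TV^(γ−1) = const ⇒ T₂ = 327×(0.242)^0.400 = 185 K; PV^γ = const ⇒ P₂ = 48.2 kPa.
ΔU = nCvΔT = 3.86×20.8×(185−327) = -11400 J.
Q = 0 for an adiabatic process, so W = −ΔU = 11400 J.

11400 J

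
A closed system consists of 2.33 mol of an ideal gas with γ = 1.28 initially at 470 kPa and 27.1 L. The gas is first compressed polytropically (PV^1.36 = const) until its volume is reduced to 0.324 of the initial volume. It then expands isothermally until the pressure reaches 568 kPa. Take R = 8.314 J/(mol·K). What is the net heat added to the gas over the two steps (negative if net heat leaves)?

30700 J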